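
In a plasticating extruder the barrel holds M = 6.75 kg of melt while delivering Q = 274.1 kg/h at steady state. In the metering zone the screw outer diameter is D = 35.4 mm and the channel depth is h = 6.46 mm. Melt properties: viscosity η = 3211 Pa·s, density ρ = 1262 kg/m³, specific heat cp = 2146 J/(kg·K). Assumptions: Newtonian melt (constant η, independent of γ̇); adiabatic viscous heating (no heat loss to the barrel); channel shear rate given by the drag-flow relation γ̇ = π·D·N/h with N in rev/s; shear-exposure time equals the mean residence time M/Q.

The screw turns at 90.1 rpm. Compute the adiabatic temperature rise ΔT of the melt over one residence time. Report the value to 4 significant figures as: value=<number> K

Q_s = Q / 3600 = 274.1 / 3600 = 0.0761389 kg/s
t_res = M / Q_s = 6.75 ÷ 0.0761389 = 88.6538 s
Convert to SI: D = 0.0354 m, h = 0.00646 m, N = 90.1/60 = 1.50167 rev/s
γ̇ = π D N / h = (π)(0.0354)(1.50167) / 0.00646 = 25.852 s⁻¹
Adiabatic rise: ΔT = η γ̇² t_res / (ρ cp) = 3211·(25.852)²·88.6538 / (1262·2146) = 70.2485 K

value=70.25 K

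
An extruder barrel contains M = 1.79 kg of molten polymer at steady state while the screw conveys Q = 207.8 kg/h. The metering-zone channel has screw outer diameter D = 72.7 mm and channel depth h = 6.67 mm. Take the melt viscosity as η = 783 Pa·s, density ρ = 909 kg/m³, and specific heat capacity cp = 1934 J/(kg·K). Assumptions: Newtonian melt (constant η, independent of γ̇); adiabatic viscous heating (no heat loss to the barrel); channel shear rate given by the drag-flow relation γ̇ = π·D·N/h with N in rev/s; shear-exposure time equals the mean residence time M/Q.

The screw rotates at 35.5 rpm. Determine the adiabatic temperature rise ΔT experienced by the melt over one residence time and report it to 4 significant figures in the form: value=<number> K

Throughput in SI: Q_s = 207.8 kg/h ÷ 3600 s/h = 0.0577222 kg/s
Mean residence time: t_res = M/Q_s = 1.79 kg / 0.0577222 kg/s = 31.0106 s
D = 72.7 mm = 0.0727 m;  h = 6.67 mm = 0.00667 m;  N = 35.5 rpm / 60 = 0.591667 rev/s
Shear rate: γ̇ = πDN/h = π·0.0727·0.591667/0.00667 = 20.2598 s⁻¹
ΔT = η·γ̇²·t_res / (ρ·cp) = 783 · (20.2598)² · 31.0106 / (909 · 1934) = 5.66921 K

value=5.669 K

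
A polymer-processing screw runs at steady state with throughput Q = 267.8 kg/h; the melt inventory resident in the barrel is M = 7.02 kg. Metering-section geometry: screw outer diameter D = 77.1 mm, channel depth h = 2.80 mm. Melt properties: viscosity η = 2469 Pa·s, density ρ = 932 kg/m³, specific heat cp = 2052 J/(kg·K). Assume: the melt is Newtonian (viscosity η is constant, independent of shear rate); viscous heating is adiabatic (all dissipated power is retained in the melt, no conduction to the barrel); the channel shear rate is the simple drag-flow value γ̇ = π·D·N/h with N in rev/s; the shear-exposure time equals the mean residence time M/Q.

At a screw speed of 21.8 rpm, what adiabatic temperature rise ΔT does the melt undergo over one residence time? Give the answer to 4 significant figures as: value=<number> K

value=120.4 K

Q_s = Q / 3600 = 267.8 / 3600 = 0.0743889 kg/s
t_res = M / Q_s = 7.02 ÷ 0.0743889 = 94.3689 s
Convert to SI: D = 0.0771 m, h = 0.0028 m, N = 21.8/60 = 0.363333 rev/s
γ̇ = π·D·N / h = π · 0.0771 · 0.363333 / 0.0028 = 31.4305 s⁻¹
Adiabatic rise: ΔT = η γ̇² t_res / (ρ cp) = 2469·(31.4305)²·94.3689 / (932·2052) = 120.354 K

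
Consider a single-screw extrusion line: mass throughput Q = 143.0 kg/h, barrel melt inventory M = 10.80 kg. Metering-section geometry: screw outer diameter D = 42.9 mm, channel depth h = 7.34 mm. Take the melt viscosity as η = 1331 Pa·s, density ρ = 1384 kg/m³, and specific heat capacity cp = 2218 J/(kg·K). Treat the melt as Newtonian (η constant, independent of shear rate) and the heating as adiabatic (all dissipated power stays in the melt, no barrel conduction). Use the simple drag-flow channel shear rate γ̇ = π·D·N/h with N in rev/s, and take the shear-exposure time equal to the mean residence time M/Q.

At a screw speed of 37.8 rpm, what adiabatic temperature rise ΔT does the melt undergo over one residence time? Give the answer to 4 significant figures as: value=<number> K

value=15.78 K

Convert throughput: Q = 143.0 kg/h = 143.0/3600 = 0.0397222 kg/s
t_res = M / Q_s = 10.80 / 0.0397222 = 271.888 s
D = 42.9 mm = 0.0429 m;  h = 7.34 mm = 0.00734 m;  N = 37.8 rpm / 60 = 0.63 rev/s
γ̇ = π D N / h = (π)(0.0429)(0.63) / 0.00734 = 11.5678 s⁻¹
Adiabatic rise: ΔT = η γ̇² t_res / (ρ cp) = 1331·(11.5678)²·271.888 / (1384·2218) = 15.7752 K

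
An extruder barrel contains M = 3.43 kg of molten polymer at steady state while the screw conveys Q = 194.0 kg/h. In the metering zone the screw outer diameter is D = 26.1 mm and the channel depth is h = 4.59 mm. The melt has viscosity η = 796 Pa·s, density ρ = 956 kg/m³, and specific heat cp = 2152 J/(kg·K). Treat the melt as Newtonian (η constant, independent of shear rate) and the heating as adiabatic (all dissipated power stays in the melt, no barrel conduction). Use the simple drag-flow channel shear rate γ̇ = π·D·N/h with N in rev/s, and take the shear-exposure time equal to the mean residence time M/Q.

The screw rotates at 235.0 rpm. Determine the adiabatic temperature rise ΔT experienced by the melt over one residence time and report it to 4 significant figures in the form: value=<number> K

value=120.6 K

Q_s = Q / 3600 = 194.0 / 3600 = 0.0538889 kg/s
t_res = M / Q_s = 3.43 / 0.0538889 = 63.6495 s
Convert to SI: D = 0.0261 m, h = 0.00459 m, N = 235.0/60 = 3.91667 rev/s
Shear rate: γ̇ = πDN/h = π·0.0261·3.91667/0.00459 = 69.9672 s⁻¹
ΔT = η·γ̇²·t_res/(ρ·cp) = [796 × 69.9672² × 63.6495] / [956 × 2152] = 120.558 K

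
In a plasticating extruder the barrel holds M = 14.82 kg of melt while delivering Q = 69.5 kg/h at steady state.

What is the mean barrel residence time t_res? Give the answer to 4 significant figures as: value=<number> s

Convert throughput: Q = 69.5 kg/h = 69.5/3600 = 0.0193056 kg/s
t_res = M / Q_s = 14.82 ÷ 0.0193056 = 767.655 s

value=767.7 s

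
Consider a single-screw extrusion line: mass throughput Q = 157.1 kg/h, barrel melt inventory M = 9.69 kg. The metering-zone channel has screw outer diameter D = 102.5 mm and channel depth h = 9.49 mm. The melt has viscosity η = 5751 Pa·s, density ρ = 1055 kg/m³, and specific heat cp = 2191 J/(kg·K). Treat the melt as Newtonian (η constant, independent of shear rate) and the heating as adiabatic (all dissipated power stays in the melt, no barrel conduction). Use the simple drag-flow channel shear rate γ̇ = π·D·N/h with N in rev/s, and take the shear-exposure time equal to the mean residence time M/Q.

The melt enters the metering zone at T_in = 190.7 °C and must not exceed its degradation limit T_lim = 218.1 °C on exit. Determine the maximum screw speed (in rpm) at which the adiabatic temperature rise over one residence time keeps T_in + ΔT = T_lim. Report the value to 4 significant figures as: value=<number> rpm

Throughput in SI: Q_s = 157.1 kg/h ÷ 3600 s/h = 0.0436389 kg/s
Mean residence time: t_res = M/Q_s = 9.69 kg / 0.0436389 kg/s = 222.05 s
D = 102.5 mm = 0.1025 m;  h = 9.49 mm = 0.00949 m
ΔT_a = T_lim − T_in = 218.1 − 190.7 = 27.4 K
γ̇_max² = ΔT_a·ρ·cp / (η·t_res) = [27.4 × 1055 × 2191] / [5751 × 222.05] = 49.5966 s⁻²
γ̇_max = sqrt(49.5966) = 7.04249 s⁻¹
N_max = γ̇_max h / (πD) = 7.04249·0.00949/(π·0.1025) = 0.207548 rev/s → ×60 = 12.4529 rpm

value=12.45 rpm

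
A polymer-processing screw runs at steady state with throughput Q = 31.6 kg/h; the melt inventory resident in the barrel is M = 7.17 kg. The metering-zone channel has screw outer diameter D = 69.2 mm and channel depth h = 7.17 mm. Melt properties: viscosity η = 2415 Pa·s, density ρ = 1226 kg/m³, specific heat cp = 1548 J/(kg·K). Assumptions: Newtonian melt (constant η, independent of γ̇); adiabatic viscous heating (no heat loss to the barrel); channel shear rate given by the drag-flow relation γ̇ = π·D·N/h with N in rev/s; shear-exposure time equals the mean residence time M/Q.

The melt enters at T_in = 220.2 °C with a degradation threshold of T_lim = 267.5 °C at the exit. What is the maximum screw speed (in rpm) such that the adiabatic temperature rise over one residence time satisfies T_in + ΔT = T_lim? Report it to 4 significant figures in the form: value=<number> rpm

Convert throughput: Q = 31.6 kg/h = 31.6/3600 = 0.00877778 kg/s
t_res = M / Q_s = 7.17 / 0.00877778 = 816.835 s
Convert to metres: D = 0.0692 m, h = 0.00717 m
ΔT_a = T_lim − T_in = 267.5 − 220.2 = 47.3 K
γ̇_max² = ΔT_a·ρ·cp/(η·t_res) = 47.3·1226·1548/(2415·816.835) = 45.5062 s⁻²
γ̇_max = sqrt(45.5062) = 6.74583 s⁻¹
N_max = γ̇_max·h / (π·D) = 6.74583 · 0.00717 / (π · 0.0692) = 0.222484 rev/s = 13.349 rpm

value=13.35 rpm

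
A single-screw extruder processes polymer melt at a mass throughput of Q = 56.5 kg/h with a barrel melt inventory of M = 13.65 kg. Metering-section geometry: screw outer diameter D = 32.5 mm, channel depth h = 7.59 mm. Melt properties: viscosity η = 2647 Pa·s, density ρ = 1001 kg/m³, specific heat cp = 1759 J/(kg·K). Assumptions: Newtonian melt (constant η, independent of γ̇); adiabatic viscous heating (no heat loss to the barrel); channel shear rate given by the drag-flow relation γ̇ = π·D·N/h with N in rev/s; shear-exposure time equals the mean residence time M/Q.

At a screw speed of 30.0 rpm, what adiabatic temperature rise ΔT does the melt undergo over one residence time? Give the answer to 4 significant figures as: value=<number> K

value=59.15 K

Q_s = Q / 3600 = 56.5 / 3600 = 0.0156944 kg/s
Mean residence time: t_res = M/Q_s = 13.65 kg / 0.0156944 kg/s = 869.735 s
D = 32.5 mm = 0.0325 m;  h = 7.59 mm = 0.00759 m;  N = 30.0 rpm / 60 = 0.5 rev/s
Shear rate: γ̇ = πDN/h = π·0.0325·0.5/0.00759 = 6.72607 s⁻¹
ΔT = η·γ̇²·t_res/(ρ·cp) = [2647 × 6.72607² × 869.735] / [1001 × 1759] = 59.1512 K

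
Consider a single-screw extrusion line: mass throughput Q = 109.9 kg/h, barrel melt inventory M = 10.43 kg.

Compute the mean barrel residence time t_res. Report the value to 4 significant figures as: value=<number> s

Throughput in SI: Q_s = 109.9 kg/h ÷ 3600 s/h = 0.0305278 kg/s
Mean residence time: t_res = M/Q_s = 10.43 kg / 0.0305278 kg/s = 341.656 s

value=341.7 s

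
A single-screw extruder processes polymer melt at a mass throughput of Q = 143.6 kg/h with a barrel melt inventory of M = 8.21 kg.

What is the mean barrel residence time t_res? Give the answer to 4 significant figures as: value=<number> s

Convert throughput: Q = 143.6 kg/h = 143.6/3600 = 0.0398889 kg/s
t_res = M / Q_s = 8.21 / 0.0398889 = 205.822 s

value=205.8 s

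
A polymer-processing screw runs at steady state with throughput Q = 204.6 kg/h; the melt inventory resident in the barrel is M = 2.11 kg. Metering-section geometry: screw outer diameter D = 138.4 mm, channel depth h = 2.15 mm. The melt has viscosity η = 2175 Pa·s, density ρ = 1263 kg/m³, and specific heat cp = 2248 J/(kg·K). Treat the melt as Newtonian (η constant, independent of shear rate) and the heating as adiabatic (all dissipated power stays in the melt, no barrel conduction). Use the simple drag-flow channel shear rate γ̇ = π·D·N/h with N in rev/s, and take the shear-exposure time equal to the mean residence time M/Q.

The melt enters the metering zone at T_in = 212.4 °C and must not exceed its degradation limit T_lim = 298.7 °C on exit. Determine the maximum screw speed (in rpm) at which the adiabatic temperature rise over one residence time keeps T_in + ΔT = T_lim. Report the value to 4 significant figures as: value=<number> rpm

Throughput in SI: Q_s = 204.6 kg/h ÷ 3600 s/h = 0.0568333 kg/s
t_res = M / Q_s = 2.11 / 0.0568333 = 37.1261 s
D = 138.4 mm = 0.1384 m;  h = 2.15 mm = 0.00215 m
ΔT_a = T_lim − T_in = 298.7 − 212.4 = 86.3 K
γ̇_max² = ΔT_a·ρ·cp/(η·t_res) = 86.3·1263·2248/(2175·37.1261) = 3034.39 s⁻²
γ̇_max = √3034.39 = 55.0853 s⁻¹
N_max = γ̇_max·h / (π·D) = 55.0853 · 0.00215 / (π · 0.1384) = 0.272388 rev/s = 16.3433 rpm

value=16.34 rpm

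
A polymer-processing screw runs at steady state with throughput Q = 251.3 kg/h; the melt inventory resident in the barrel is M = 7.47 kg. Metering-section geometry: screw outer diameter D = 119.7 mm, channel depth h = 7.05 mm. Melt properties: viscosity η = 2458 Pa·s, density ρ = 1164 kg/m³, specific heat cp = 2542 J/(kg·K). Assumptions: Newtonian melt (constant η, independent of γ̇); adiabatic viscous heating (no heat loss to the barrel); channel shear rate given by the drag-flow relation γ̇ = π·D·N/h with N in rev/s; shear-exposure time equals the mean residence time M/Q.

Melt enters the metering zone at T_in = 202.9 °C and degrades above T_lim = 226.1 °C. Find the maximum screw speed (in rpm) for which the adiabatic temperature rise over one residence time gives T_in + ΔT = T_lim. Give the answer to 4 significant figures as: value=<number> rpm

value=18.17 rpm

Convert throughput: Q = 251.3 kg/h = 251.3/3600 = 0.0698056 kg/s
t_res = M / Q_s = 7.47 / 0.0698056 = 107.012 s
Convert to metres: D = 0.1197 m, h = 0.00705 m
Allowable rise: ΔT_a = T_lim − T_in = 226.1 − 202.9 = 23.2 K
γ̇_max² = ΔT_a·ρ·cp / (η·t_res) = [23.2 × 1164 × 2542] / [2458 × 107.012] = 260.978 s⁻²
Take the square root: γ̇_max = √(260.978) = 16.1548 s⁻¹
N_max = γ̇_max·h / (π·D) = 16.1548 · 0.00705 / (π · 0.1197) = 0.302864 rev/s = 18.1718 rpm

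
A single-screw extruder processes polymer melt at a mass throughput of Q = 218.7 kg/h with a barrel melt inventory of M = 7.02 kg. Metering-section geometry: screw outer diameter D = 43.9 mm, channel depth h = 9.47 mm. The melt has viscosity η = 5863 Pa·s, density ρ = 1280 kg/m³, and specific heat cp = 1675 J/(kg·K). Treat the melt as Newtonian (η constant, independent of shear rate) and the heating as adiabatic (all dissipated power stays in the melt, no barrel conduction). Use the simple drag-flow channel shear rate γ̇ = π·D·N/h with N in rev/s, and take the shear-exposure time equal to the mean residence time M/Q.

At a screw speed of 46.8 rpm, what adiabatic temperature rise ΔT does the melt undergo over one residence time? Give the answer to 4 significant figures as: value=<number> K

value=40.78 K

Q_s = Q / 3600 = 218.7 / 3600 = 0.06075 kg/s
t_res = M / Q_s = 7.02 ÷ 0.06075 = 115.556 s
D = 43.9 mm = 0.0439 m;  h = 9.47 mm = 0.00947 m;  N = 46.8 rpm / 60 = 0.78 rev/s
γ̇ = π·D·N / h = π · 0.0439 · 0.78 / 0.00947 = 11.3595 s⁻¹
ΔT = η·γ̇²·t_res / (ρ·cp) = 5863 · (11.3595)² · 115.556 / (1280 · 1675) = 40.7759 K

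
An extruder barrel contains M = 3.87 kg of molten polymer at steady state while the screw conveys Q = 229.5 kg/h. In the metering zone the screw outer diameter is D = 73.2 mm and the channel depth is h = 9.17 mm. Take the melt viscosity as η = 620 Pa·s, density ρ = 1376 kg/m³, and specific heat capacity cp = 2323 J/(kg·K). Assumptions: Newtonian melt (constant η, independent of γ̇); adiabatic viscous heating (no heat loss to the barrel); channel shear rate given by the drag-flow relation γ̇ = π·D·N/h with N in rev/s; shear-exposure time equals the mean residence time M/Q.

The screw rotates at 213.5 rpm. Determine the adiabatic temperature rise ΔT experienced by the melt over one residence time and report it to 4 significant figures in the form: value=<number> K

Convert throughput: Q = 229.5 kg/h = 229.5/3600 = 0.06375 kg/s
Mean residence time: t_res = M/Q_s = 3.87 kg / 0.06375 kg/s = 60.7059 s
Geometry in metres: D = 73.2 mm → 0.0732 m, h = 9.17 mm → 0.00917 m; screw speed N = 213.5 rpm = 3.55833 rev/s
Shear rate: γ̇ = πDN/h = π·0.0732·3.55833/0.00917 = 89.2356 s⁻¹
ΔT = η·γ̇²·t_res/(ρ·cp) = [620 × 89.2356² × 60.7059] / [1376 × 2323] = 93.763 K

value=93.76 K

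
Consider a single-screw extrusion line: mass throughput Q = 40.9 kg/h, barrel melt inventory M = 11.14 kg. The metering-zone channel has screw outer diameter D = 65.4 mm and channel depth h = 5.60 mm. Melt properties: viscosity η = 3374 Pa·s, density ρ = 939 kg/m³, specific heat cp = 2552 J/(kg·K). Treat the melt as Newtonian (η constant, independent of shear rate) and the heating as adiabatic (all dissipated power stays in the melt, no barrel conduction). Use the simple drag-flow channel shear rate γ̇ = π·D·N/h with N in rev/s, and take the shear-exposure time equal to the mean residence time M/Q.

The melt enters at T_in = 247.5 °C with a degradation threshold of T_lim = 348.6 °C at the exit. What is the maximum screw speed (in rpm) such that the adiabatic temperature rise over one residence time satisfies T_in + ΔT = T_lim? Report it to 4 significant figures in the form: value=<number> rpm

Convert throughput: Q = 40.9 kg/h = 40.9/3600 = 0.0113611 kg/s
t_res = M / Q_s = 11.14 ÷ 0.0113611 = 980.538 s
Geometry in SI: D = 65.4 mm → 0.0654 m, h = 5.60 mm → 0.0056 m
Allowable rise: ΔT_a = T_lim − T_in = 348.6 − 247.5 = 101.1 K
γ̇_max² = ΔT_a·ρ·cp / (η·t_res) = [101.1 × 939 × 2552] / [3374 × 980.538] = 73.2298 s⁻²
γ̇_max = sqrt(73.2298) = 8.55744 s⁻¹
Solve γ̇ = πDN/h for N: N_max = γ̇_max·h/(π·D) = 8.55744 × 0.0056 / (π × 0.0654) = 0.233241 rev/s = 13.9944 rpm

value=13.99 rpm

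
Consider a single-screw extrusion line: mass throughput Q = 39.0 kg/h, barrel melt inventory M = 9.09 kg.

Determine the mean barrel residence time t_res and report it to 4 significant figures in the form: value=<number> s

value=839.1 s

Convert throughput: Q = 39.0 kg/h = 39.0/3600 = 0.0108333 kg/s
Mean residence time: t_res = M/Q_s = 9.09 kg / 0.0108333 kg/s = 839.077 s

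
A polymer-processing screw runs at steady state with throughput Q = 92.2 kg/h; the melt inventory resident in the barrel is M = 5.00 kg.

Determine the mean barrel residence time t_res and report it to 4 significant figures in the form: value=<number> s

value=195.2 s

Q_s = Q / 3600 = 92.2 / 3600 = 0.0256111 kg/s
Mean residence time: t_res = M/Q_s = 5.00 kg / 0.0256111 kg/s = 195.228 s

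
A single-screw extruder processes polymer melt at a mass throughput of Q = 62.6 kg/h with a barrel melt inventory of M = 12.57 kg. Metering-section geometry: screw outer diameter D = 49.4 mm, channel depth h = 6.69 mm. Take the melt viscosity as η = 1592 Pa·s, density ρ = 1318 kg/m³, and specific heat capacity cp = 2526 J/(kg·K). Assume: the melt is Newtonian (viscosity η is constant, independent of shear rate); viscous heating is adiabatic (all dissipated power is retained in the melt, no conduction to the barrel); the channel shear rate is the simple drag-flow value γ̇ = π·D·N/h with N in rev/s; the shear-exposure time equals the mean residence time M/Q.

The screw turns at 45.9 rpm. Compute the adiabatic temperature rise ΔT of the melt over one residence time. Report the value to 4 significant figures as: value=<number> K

value=108.9 K

Q_s = Q / 3600 = 62.6 / 3600 = 0.0173889 kg/s
Mean residence time: t_res = M/Q_s = 12.57 kg / 0.0173889 kg/s = 722.875 s
Convert to SI: D = 0.0494 m, h = 0.00669 m, N = 45.9/60 = 0.765 rev/s
γ̇ = π·D·N / h = π · 0.0494 · 0.765 / 0.00669 = 17.7465 s⁻¹
ΔT = η·γ̇²·t_res / (ρ·cp) = 1592 · (17.7465)² · 722.875 / (1318 · 2526) = 108.863 K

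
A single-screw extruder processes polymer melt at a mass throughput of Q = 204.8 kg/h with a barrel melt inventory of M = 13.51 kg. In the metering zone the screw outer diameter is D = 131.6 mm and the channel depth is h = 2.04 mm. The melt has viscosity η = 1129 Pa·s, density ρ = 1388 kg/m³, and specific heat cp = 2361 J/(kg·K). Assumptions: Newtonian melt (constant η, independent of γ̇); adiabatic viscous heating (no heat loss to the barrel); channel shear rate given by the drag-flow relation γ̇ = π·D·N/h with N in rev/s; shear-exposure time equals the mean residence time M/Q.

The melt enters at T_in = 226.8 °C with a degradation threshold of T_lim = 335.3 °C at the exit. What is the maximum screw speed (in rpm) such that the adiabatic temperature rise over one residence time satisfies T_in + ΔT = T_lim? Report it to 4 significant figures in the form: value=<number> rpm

value=10.78 rpm

Convert throughput: Q = 204.8 kg/h = 204.8/3600 = 0.0568889 kg/s
t_res = M / Q_s = 13.51 / 0.0568889 = 237.48 s
D = 131.6 mm = 0.1316 m;  h = 2.04 mm = 0.00204 m
Allowable rise: ΔT_a = T_lim − T_in = 335.3 − 226.8 = 108.5 K
γ̇_max² = ΔT_a·ρ·cp / (η·t_res) = [108.5 × 1388 × 2361] / [1129 × 237.48] = 1326.15 s⁻²
γ̇_max = sqrt(1326.15) = 36.4164 s⁻¹
N_max = γ̇_max·h / (π·D) = 36.4164 · 0.00204 / (π · 0.1316) = 0.179689 rev/s = 10.7813 rpm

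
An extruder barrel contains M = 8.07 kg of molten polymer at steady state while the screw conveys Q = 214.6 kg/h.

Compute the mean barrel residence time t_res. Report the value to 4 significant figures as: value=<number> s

value=135.4 s

Convert throughput: Q = 214.6 kg/h = 214.6/3600 = 0.0596111 kg/s
t_res = M / Q_s = 8.07 ÷ 0.0596111 = 135.377 s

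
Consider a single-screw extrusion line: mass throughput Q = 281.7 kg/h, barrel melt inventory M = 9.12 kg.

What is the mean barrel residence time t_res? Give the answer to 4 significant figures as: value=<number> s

value=116.5 s

Q_s = Q / 3600 = 281.7 / 3600 = 0.07825 kg/s
Mean residence time: t_res = M/Q_s = 9.12 kg / 0.07825 kg/s = 116.55 s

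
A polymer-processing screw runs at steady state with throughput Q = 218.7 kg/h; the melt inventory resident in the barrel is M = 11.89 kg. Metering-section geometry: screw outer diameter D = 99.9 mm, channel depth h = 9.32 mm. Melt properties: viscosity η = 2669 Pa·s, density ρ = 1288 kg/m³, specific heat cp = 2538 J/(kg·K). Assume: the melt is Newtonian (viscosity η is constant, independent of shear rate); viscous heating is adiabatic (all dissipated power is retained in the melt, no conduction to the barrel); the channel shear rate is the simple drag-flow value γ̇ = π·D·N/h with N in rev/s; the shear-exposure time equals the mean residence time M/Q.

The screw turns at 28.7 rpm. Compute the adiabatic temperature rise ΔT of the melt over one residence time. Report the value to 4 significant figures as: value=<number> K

Throughput in SI: Q_s = 218.7 kg/h ÷ 3600 s/h = 0.06075 kg/s
Mean residence time: t_res = M/Q_s = 11.89 kg / 0.06075 kg/s = 195.72 s
Convert to SI: D = 0.0999 m, h = 0.00932 m, N = 28.7/60 = 0.478333 rev/s
Shear rate: γ̇ = πDN/h = π·0.0999·0.478333/0.00932 = 16.1076 s⁻¹
Adiabatic rise: ΔT = η γ̇² t_res / (ρ cp) = 2669·(16.1076)²·195.72 / (1288·2538) = 41.4607 K

value=41.46 K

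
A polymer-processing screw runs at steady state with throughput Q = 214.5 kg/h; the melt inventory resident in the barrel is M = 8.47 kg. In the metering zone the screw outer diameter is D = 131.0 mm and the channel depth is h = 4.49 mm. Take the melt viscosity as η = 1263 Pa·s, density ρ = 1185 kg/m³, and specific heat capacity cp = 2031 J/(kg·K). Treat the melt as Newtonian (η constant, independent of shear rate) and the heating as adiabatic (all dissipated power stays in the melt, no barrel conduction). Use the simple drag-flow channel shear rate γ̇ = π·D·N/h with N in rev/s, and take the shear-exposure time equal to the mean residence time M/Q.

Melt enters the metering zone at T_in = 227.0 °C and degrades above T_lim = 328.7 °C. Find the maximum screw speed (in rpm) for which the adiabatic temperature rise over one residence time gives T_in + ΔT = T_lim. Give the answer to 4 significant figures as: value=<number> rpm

value=24.17 rpm

Q_s = Q / 3600 = 214.5 / 3600 = 0.0595833 kg/s
t_res = M / Q_s = 8.47 / 0.0595833 = 142.154 s
Geometry in SI: D = 131.0 mm → 0.131 m, h = 4.49 mm → 0.00449 m
ΔT_a = T_lim − T_in = 328.7 °C − 227.0 °C = 101.7 K
γ̇_max² = ΔT_a·ρ·cp/(η·t_res) = 101.7·1185·2031/(1263·142.154) = 1363.29 s⁻²
γ̇_max = √1363.29 = 36.9227 s⁻¹
N_max = γ̇_max·h / (π·D) = 36.9227 · 0.00449 / (π · 0.131) = 0.402827 rev/s = 24.1696 rpm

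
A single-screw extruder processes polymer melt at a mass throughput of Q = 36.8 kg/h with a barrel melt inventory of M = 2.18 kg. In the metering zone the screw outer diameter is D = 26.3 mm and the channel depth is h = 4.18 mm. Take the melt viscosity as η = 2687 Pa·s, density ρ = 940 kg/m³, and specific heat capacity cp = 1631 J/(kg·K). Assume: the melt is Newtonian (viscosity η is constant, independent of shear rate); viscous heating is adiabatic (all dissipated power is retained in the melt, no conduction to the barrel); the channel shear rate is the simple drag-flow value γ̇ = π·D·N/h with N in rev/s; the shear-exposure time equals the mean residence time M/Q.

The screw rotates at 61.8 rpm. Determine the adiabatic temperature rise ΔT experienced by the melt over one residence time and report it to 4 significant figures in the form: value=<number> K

value=154.9 K

Throughput in SI: Q_s = 36.8 kg/h ÷ 3600 s/h = 0.0102222 kg/s
Mean residence time: t_res = M/Q_s = 2.18 kg / 0.0102222 kg/s = 213.261 s
D = 26.3 mm = 0.0263 m;  h = 4.18 mm = 0.00418 m;  N = 61.8 rpm / 60 = 1.03 rev/s
γ̇ = π D N / h = (π)(0.0263)(1.03) / 0.00418 = 20.3595 s⁻¹
ΔT = η·γ̇²·t_res / (ρ·cp) = 2687 · (20.3595)² · 213.261 / (940 · 1631) = 154.928 K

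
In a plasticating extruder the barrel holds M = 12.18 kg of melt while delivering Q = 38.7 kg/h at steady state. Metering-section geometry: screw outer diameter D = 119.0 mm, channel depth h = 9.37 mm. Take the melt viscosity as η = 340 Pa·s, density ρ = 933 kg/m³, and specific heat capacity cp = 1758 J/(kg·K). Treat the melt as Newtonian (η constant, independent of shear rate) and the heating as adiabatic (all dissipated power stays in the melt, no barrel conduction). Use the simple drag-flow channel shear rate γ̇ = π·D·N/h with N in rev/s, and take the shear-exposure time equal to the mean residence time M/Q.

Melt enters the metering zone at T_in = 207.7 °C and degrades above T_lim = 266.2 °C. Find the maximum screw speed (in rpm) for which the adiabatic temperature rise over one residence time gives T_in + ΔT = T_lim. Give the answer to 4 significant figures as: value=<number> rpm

value=23.73 rpm

Q_s = Q / 3600 = 38.7 / 3600 = 0.01075 kg/s
t_res = M / Q_s = 12.18 ÷ 0.01075 = 1133.02 s
D = 119.0 mm = 0.119 m;  h = 9.37 mm = 0.00937 m
ΔT_a = T_lim − T_in = 266.2 °C − 207.7 °C = 58.5 K
γ̇_max² = ΔT_a·ρ·cp/(η·t_res) = 58.5·933·1758/(340·1133.02) = 249.08 s⁻²
γ̇_max = √249.08 = 15.7823 s⁻¹
N_max = γ̇_max h / (πD) = 15.7823·0.00937/(π·0.119) = 0.39556 rev/s → ×60 = 23.7336 rpm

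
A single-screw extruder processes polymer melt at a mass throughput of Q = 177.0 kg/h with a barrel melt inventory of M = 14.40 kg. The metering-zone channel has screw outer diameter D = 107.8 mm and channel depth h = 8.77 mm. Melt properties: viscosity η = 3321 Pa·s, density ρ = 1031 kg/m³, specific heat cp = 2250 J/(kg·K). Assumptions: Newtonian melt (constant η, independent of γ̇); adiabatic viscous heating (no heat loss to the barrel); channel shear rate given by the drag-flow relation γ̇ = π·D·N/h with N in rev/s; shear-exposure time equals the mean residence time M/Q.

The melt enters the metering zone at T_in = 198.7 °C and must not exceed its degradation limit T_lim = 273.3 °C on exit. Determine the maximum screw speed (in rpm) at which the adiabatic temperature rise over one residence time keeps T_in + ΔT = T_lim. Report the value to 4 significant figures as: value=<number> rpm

value=20.72 rpm

Q_s = Q / 3600 = 177.0 / 3600 = 0.0491667 kg/s
t_res = M / Q_s = 14.40 / 0.0491667 = 292.881 s
D = 107.8 mm = 0.1078 m;  h = 8.77 mm = 0.00877 m
ΔT_a = T_lim − T_in = 273.3 − 198.7 = 74.6 K
Invert ΔT = ηγ̇²t_res/(ρcp) for γ̇: γ̇_max² = ΔT_a ρ cp / (η t_res) = 74.6·1031·2250 / (3321·292.881) = 177.918 s⁻²
γ̇_max = sqrt(177.918) = 13.3386 s⁻¹
N_max = γ̇_max h / (πD) = 13.3386·0.00877/(π·0.1078) = 0.345415 rev/s → ×60 = 20.7249 rpm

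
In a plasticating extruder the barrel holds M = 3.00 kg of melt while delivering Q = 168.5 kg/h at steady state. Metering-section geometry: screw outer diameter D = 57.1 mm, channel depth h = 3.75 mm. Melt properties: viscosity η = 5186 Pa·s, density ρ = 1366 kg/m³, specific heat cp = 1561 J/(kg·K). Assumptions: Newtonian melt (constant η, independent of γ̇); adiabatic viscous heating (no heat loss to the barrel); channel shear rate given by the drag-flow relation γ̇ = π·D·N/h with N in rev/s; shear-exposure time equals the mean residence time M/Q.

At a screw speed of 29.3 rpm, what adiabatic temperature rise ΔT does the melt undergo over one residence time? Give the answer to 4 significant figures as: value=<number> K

value=85.06 K

Q_s = Q / 3600 = 168.5 / 3600 = 0.0468056 kg/s
t_res = M / Q_s = 3.00 / 0.0468056 = 64.095 s
Geometry in metres: D = 57.1 mm → 0.0571 m, h = 3.75 mm → 0.00375 m; screw speed N = 29.3 rpm = 0.488333 rev/s
γ̇ = π·D·N / h = π · 0.0571 · 0.488333 / 0.00375 = 23.3599 s⁻¹
Adiabatic rise: ΔT = η γ̇² t_res / (ρ cp) = 5186·(23.3599)²·64.095 / (1366·1561) = 85.0638 K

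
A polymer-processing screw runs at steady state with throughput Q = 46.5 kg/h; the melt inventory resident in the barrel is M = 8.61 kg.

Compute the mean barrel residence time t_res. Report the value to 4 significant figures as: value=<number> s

value=666.6 s

Throughput in SI: Q_s = 46.5 kg/h ÷ 3600 s/h = 0.0129167 kg/s
Mean residence time: t_res = M/Q_s = 8.61 kg / 0.0129167 kg/s = 666.581 s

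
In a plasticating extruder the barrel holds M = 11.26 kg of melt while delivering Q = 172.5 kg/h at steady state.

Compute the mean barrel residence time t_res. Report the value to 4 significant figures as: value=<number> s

Throughput in SI: Q_s = 172.5 kg/h ÷ 3600 s/h = 0.0479167 kg/s
Mean residence time: t_res = M/Q_s = 11.26 kg / 0.0479167 kg/s = 234.991 s

value=235.0 s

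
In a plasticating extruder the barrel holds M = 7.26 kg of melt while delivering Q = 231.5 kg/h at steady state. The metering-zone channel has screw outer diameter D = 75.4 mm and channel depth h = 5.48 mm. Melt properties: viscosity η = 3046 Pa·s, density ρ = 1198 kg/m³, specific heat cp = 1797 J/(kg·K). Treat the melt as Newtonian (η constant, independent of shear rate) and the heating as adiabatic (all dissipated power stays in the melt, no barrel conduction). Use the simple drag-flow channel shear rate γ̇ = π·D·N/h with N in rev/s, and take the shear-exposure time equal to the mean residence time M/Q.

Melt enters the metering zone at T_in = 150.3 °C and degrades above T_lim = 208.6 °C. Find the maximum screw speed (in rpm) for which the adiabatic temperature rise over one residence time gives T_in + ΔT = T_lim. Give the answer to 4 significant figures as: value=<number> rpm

Throughput in SI: Q_s = 231.5 kg/h ÷ 3600 s/h = 0.0643056 kg/s
Mean residence time: t_res = M/Q_s = 7.26 kg / 0.0643056 kg/s = 112.898 s
Convert to metres: D = 0.0754 m, h = 0.00548 m
ΔT_a = T_lim − T_in = 208.6 − 150.3 = 58.3 K
γ̇_max² = ΔT_a·ρ·cp / (η·t_res) = [58.3 × 1198 × 1797] / [3046 × 112.898] = 364.969 s⁻²
Take the square root: γ̇_max = √(364.969) = 19.1041 s⁻¹
N_max = γ̇_max h / (πD) = 19.1041·0.00548/(π·0.0754) = 0.441964 rev/s → ×60 = 26.5178 rpm

value=26.52 rpm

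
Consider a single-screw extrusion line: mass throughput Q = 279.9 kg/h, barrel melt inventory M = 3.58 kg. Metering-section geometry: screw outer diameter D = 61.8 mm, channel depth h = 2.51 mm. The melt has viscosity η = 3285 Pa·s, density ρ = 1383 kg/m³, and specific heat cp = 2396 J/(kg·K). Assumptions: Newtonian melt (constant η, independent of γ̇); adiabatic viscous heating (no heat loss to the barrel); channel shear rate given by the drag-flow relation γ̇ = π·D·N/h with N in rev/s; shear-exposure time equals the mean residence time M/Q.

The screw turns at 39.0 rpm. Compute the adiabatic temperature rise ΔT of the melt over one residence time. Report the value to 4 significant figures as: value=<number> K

value=115.4 K

Throughput in SI: Q_s = 279.9 kg/h ÷ 3600 s/h = 0.07775 kg/s
Mean residence time: t_res = M/Q_s = 3.58 kg / 0.07775 kg/s = 46.045 s
Convert to SI: D = 0.0618 m, h = 0.00251 m, N = 39.0/60 = 0.65 rev/s
Shear rate: γ̇ = πDN/h = π·0.0618·0.65/0.00251 = 50.278 s⁻¹
ΔT = η·γ̇²·t_res / (ρ·cp) = 3285 · (50.278)² · 46.045 / (1383 · 2396) = 115.389 K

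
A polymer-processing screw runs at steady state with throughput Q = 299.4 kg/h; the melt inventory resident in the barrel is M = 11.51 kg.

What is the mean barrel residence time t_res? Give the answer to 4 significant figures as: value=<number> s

value=138.4 s

Q_s = Q / 3600 = 299.4 / 3600 = 0.0831667 kg/s
t_res = M / Q_s = 11.51 / 0.0831667 = 138.397 s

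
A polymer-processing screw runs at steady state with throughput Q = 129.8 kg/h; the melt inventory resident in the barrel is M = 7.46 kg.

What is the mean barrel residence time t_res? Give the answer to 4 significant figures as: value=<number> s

value=206.9 s

Q_s = Q / 3600 = 129.8 / 3600 = 0.0360556 kg/s
Mean residence time: t_res = M/Q_s = 7.46 kg / 0.0360556 kg/s = 206.903 s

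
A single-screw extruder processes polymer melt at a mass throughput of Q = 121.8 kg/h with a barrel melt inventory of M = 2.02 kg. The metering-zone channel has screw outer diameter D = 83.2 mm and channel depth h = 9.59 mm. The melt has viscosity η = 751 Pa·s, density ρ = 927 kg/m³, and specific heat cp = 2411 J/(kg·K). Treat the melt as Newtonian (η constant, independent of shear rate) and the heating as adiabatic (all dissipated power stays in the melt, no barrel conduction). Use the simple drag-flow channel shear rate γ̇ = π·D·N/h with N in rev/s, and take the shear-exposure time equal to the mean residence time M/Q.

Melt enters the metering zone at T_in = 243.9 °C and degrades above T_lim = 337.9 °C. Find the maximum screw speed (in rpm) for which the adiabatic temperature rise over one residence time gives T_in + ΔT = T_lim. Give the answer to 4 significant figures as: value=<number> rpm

Convert throughput: Q = 121.8 kg/h = 121.8/3600 = 0.0338333 kg/s
t_res = M / Q_s = 2.02 / 0.0338333 = 59.7044 s
Geometry in SI: D = 83.2 mm → 0.0832 m, h = 9.59 mm → 0.00959 m
ΔT_a = T_lim − T_in = 337.9 − 243.9 = 94 K
γ̇_max² = ΔT_a·ρ·cp / (η·t_res) = [94 × 927 × 2411] / [751 × 59.7044] = 4685.53 s⁻²
γ̇_max = sqrt(4685.53) = 68.4509 s⁻¹
N_max = γ̇_max h / (πD) = 68.4509·0.00959/(π·0.0832) = 2.51145 rev/s → ×60 = 150.687 rpm

value=150.7 rpm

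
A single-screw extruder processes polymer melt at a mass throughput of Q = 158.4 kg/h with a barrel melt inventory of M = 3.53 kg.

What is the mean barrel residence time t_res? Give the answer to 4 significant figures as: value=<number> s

Convert throughput: Q = 158.4 kg/h = 158.4/3600 = 0.044 kg/s
t_res = M / Q_s = 3.53 / 0.044 = 80.2273 s

value=80.23 s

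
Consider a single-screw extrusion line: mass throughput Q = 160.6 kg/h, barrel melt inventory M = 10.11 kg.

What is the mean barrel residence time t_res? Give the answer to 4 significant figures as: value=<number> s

value=226.6 s

Convert throughput: Q = 160.6 kg/h = 160.6/3600 = 0.0446111 kg/s
t_res = M / Q_s = 10.11 ÷ 0.0446111 = 226.625 s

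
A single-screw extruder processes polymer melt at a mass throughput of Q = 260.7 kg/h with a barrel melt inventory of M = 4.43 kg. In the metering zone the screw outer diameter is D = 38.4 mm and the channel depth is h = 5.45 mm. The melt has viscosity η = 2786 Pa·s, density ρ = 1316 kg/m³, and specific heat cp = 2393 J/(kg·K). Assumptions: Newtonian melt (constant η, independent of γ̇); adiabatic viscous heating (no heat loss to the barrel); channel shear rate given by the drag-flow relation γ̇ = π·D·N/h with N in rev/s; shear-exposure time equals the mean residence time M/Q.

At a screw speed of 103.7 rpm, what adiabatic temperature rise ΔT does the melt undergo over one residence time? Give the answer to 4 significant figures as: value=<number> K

value=79.21 K

Q_s = Q / 3600 = 260.7 / 3600 = 0.0724167 kg/s
t_res = M / Q_s = 4.43 ÷ 0.0724167 = 61.1738 s
Convert to SI: D = 0.0384 m, h = 0.00545 m, N = 103.7/60 = 1.72833 rev/s
γ̇ = π·D·N / h = π · 0.0384 · 1.72833 / 0.00545 = 38.2571 s⁻¹
ΔT = η·γ̇²·t_res/(ρ·cp) = [2786 × 38.2571² × 61.1738] / [1316 × 2393] = 79.2085 K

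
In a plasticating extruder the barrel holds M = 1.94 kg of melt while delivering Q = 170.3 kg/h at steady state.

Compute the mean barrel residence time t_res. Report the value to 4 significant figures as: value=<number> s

Throughput in SI: Q_s = 170.3 kg/h ÷ 3600 s/h = 0.0473056 kg/s
t_res = M / Q_s = 1.94 ÷ 0.0473056 = 41.01 s

value=41.01 s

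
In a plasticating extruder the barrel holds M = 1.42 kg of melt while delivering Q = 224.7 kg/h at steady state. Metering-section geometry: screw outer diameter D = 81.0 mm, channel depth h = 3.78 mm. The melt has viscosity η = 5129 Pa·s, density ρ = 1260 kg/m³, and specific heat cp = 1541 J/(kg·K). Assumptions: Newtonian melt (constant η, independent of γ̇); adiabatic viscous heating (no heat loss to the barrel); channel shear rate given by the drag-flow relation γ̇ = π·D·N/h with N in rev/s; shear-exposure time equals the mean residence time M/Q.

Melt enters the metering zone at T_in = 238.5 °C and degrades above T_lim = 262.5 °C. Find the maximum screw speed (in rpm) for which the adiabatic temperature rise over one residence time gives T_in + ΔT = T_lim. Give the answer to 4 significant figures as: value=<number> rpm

Throughput in SI: Q_s = 224.7 kg/h ÷ 3600 s/h = 0.0624167 kg/s
t_res = M / Q_s = 1.42 ÷ 0.0624167 = 22.7503 s
Geometry in SI: D = 81.0 mm → 0.081 m, h = 3.78 mm → 0.00378 m
ΔT_a = T_lim − T_in = 262.5 − 238.5 = 24 K
γ̇_max² = ΔT_a·ρ·cp/(η·t_res) = 24·1260·1541/(5129·22.7503) = 399.359 s⁻²
Take the square root: γ̇_max = √(399.359) = 19.984 s⁻¹
N_max = γ̇_max·h / (π·D) = 19.984 · 0.00378 / (π · 0.081) = 0.296851 rev/s = 17.8111 rpm

value=17.81 rpm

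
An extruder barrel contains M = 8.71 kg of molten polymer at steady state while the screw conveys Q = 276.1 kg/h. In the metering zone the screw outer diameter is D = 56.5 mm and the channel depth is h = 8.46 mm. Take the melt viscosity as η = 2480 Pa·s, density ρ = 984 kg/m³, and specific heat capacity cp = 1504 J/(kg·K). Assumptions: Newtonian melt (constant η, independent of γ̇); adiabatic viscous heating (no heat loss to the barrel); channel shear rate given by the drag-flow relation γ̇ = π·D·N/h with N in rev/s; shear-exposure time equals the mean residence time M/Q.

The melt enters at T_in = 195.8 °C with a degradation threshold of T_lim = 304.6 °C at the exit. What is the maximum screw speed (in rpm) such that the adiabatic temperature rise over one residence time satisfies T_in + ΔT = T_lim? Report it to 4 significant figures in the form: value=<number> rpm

Convert throughput: Q = 276.1 kg/h = 276.1/3600 = 0.0766944 kg/s
t_res = M / Q_s = 8.71 / 0.0766944 = 113.568 s
Geometry in SI: D = 56.5 mm → 0.0565 m, h = 8.46 mm → 0.00846 m
ΔT_a = T_lim − T_in = 304.6 − 195.8 = 108.8 K
Invert ΔT = ηγ̇²t_res/(ρcp) for γ̇: γ̇_max² = ΔT_a ρ cp / (η t_res) = 108.8·984·1504 / (2480·113.568) = 571.697 s⁻²
γ̇_max = √571.697 = 23.9102 s⁻¹
N_max = γ̇_max h / (πD) = 23.9102·0.00846/(π·0.0565) = 1.13961 rev/s → ×60 = 68.3764 rpm

value=68.38 rpm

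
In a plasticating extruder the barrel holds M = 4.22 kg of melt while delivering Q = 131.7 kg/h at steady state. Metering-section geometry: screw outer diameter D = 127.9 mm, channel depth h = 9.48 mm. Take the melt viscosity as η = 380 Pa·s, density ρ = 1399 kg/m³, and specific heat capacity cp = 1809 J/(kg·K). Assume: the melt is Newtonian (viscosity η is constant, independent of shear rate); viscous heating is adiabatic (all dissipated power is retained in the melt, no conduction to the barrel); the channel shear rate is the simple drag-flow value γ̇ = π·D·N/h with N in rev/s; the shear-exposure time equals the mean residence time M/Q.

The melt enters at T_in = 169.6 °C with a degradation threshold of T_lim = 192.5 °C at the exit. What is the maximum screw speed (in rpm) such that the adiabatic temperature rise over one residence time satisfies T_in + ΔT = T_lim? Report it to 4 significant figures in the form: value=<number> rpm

Q_s = Q / 3600 = 131.7 / 3600 = 0.0365833 kg/s
t_res = M / Q_s = 4.22 ÷ 0.0365833 = 115.353 s
Convert to metres: D = 0.1279 m, h = 0.00948 m
Allowable rise: ΔT_a = T_lim − T_in = 192.5 − 169.6 = 22.9 K
Invert ΔT = ηγ̇²t_res/(ρcp) for γ̇: γ̇_max² = ΔT_a ρ cp / (η t_res) = 22.9·1399·1809 / (380·115.353) = 1322.14 s⁻²
γ̇_max = √1322.14 = 36.3613 s⁻¹
N_max = γ̇_max·h / (π·D) = 36.3613 · 0.00948 / (π · 0.1279) = 0.857882 rev/s = 51.4729 rpm

value=51.47 rpm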